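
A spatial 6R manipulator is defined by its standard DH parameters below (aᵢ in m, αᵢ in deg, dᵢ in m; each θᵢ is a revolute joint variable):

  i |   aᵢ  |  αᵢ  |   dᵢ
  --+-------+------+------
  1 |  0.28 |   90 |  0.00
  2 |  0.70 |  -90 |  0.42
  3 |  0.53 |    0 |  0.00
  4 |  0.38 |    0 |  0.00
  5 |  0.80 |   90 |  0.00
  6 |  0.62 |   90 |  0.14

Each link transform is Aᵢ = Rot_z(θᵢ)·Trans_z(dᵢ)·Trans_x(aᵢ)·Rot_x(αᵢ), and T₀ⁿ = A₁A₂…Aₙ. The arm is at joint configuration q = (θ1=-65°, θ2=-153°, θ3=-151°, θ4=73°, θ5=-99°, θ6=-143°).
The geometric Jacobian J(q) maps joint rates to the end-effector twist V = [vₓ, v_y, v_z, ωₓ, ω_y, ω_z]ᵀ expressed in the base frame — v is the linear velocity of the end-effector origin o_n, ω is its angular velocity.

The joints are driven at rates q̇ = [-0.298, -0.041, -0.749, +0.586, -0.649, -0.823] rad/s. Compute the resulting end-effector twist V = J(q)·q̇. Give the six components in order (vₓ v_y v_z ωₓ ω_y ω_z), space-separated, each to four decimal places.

0.4274 0.4359 -0.4260 -0.8797 0.0389 0.4059

o_n = [-0.7928, -0.4881, 0.3308]
J₁: ẑ×o_n = [0.4881, -0.7928, 0.0000], ω = ẑ
J2: z=[-0.9063, -0.4226, 0.0000] o=[0.1183, -0.2538, 0.0000] → [-0.1398, 0.2998, -0.1727, -0.9063, -0.4226, 0.0000]
J3: z=[0.1919, -0.4115, -0.8910] o=[-0.5259, 0.1340, -0.3178] → [-0.8211, 0.1134, -0.2292, 0.1919, -0.4115, -0.8910]
J4: z=[0.1919, -0.4115, -0.8910] o=[-0.5842, -0.3489, -0.1073] → [-0.3043, 0.1018, -0.1125, 0.1919, -0.4115, -0.8910]
J5: z=[0.1919, -0.4115, -0.8910] o=[-0.9508, -0.4422, -0.1432] → [-0.2359, -0.2318, 0.0562, 0.1919, -0.4115, -0.8910]
J6: z=[0.9248, 0.3798, 0.0238] o=[-0.6880, -1.1050, 0.2195] → [0.0276, -0.1054, 0.6103, 0.9248, 0.3798, 0.0238]
V = J·q̇ = [0.4274, 0.4359, -0.4260, -0.8797, 0.0389, 0.4059]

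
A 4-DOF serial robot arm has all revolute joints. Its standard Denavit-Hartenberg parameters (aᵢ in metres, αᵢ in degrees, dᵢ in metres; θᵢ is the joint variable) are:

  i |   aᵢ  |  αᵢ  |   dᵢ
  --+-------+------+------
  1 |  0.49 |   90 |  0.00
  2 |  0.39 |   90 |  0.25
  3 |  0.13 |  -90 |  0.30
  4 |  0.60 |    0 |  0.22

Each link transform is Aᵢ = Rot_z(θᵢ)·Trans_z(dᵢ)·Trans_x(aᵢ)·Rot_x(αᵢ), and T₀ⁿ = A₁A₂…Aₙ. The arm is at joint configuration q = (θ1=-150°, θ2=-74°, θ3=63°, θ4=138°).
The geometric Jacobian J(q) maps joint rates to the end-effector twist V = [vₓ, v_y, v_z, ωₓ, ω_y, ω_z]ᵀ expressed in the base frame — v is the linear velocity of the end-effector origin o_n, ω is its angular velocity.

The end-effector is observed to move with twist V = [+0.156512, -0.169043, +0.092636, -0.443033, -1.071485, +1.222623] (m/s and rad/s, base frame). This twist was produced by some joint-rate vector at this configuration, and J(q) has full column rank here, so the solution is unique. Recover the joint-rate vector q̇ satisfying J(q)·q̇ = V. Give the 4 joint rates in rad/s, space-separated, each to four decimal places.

0.8700 -0.7500 -0.9810 0.0960

o_n = [-0.5551, -0.2415, -0.0206]
J₁: ẑ×o_n = [0.2415, -0.5551, 0.0000], ω = ẑ
J2: z=[-0.5000, 0.8660, 0.0000] o=[-0.4244, -0.2450, 0.0000] → [-0.0179, -0.0103, 0.1115, -0.5000, 0.8660, 0.0000]
J3: z=[0.8325, 0.4806, -0.2756] o=[-0.6424, -0.0822, -0.3749] → [0.1264, -0.3190, -0.1745, 0.8325, 0.4806, -0.2756]
J4: z=[-0.0143, 0.5160, 0.8565] o=[-0.4647, 0.1541, -0.5143] → [0.5936, -0.0704, 0.0523, -0.0143, 0.5160, 0.8565]
q̇ = J⁺·V = [0.8700, -0.7500, -0.9810, 0.0960]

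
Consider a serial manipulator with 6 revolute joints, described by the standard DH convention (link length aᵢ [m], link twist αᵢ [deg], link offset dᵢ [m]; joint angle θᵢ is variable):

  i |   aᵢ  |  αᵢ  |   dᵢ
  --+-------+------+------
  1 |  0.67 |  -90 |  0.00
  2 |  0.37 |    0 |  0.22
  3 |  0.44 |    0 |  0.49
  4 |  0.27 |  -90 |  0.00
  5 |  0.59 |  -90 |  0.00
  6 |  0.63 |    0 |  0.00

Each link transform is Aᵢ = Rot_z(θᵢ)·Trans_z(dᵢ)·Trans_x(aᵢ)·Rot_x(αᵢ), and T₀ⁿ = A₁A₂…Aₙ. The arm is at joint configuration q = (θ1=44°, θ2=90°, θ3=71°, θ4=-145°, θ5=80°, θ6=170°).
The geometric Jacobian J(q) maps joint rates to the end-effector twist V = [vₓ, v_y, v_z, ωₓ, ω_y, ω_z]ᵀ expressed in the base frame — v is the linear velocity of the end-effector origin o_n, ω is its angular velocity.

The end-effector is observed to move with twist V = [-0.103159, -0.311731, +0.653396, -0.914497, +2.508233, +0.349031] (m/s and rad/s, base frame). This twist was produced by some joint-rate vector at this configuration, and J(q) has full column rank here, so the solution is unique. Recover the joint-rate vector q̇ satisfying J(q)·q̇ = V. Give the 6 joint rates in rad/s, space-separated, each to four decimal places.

o_n = [-0.1266, 0.9064, -0.4811]
J₁: ẑ×o_n = [-0.9064, -0.1266, 0.0000], ω = ẑ
J2: z=[-0.6947, 0.7193, 0.0000] o=[0.4820, 0.4654, 0.0000] → [-0.3460, -0.3342, 0.1314, -0.6947, 0.7193, 0.0000]
J3: z=[-0.6947, 0.7193, 0.0000] o=[0.3291, 0.6237, -0.3700] → [-0.0799, -0.0771, 0.1314, -0.6947, 0.7193, 0.0000]
J4: z=[-0.6947, 0.7193, 0.0000] o=[-0.3105, 0.6872, -0.5132] → [0.0232, 0.0224, -0.2846, -0.6947, 0.7193, 0.0000]
J5: z=[-0.1983, -0.1915, -0.9613] o=[-0.1238, 0.8674, -0.5877] → [0.0171, 0.0238, -0.0083, -0.1983, -0.1915, -0.9613]
J6: z=[-0.5603, -0.7825, 0.2714] o=[0.3506, 0.5179, -0.6159] → [-0.2110, -0.0540, -0.5912, -0.5603, -0.7825, 0.2714]
q̇ = J⁺·V = [-0.0890, 0.8940, 0.8900, 0.4930, -0.7200, -0.9360]

-0.0890 0.8940 0.8900 0.4930 -0.7200 -0.9360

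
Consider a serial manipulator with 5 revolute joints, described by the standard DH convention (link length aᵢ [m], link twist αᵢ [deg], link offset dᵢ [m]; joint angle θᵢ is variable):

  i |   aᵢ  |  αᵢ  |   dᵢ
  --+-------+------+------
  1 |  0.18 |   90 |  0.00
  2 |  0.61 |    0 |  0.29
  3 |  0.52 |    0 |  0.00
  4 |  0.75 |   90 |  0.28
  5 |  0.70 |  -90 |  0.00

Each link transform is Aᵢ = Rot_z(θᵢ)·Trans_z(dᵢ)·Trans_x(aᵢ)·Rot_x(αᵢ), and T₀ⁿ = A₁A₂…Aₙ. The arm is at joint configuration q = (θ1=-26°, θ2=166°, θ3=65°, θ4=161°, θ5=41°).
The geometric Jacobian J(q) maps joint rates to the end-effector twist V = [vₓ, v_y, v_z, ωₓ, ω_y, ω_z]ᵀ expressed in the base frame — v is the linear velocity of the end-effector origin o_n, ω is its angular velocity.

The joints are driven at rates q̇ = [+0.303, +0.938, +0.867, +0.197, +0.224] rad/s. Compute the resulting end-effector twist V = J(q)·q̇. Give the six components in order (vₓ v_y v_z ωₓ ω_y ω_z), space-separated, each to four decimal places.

-0.4919 0.2245 0.9699 -0.7709 -1.8514 0.1130

o_n = [-0.1412, -1.0763, 0.4209]
J₁: ẑ×o_n = [1.0763, -0.1412, 0.0000], ω = ẑ
J2: z=[-0.4384, -0.8988, 0.0000] o=[0.1618, -0.0789, 0.0000] → [-0.3783, 0.1845, 0.1649, -0.4384, -0.8988, 0.0000]
J3: z=[-0.4384, -0.8988, 0.0000] o=[-0.4973, -0.0801, 0.1476] → [-0.2456, 0.1198, 0.7568, -0.4384, -0.8988, 0.0000]
J4: z=[-0.4384, -0.8988, 0.0000] o=[-0.7915, 0.0634, -0.2565] → [-0.6088, 0.2970, 1.0841, -0.4384, -0.8988, 0.0000]
J5: z=[0.4763, -0.2323, -0.8480] o=[-0.3425, -0.4671, 0.1409] → [-0.5816, -0.3041, -0.2434, 0.4763, -0.2323, -0.8480]
V = J·q̇ = [-0.4919, 0.2245, 0.9699, -0.7709, -1.8514, 0.1130]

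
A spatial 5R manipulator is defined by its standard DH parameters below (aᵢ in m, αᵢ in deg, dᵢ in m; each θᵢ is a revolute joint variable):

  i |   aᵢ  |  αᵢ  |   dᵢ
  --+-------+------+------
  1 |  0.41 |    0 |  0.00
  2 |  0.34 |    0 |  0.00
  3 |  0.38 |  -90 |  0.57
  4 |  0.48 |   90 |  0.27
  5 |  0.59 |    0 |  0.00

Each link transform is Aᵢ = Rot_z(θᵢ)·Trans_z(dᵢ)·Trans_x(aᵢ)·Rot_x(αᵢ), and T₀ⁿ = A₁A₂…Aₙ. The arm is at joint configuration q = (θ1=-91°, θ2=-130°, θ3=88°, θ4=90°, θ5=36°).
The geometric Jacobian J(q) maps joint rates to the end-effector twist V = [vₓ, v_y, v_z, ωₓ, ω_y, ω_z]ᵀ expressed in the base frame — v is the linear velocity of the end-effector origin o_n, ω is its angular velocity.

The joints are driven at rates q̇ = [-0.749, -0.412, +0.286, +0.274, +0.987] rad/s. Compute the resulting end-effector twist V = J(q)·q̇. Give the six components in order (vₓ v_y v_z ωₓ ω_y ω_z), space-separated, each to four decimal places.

-0.1359 0.0059 0.3423 -0.4727 -0.9087 -0.8750

o_n = [-0.0718, -0.8854, -0.3873]
J₁: ẑ×o_n = [0.8854, -0.0718, 0.0000], ω = ẑ
J2: z=[0.0000, 0.0000, 1.0000] o=[-0.0072, -0.4099, 0.0000] → [0.4755, -0.0647, 0.0000, 0.0000, 0.0000, 1.0000]
J3: z=[0.0000, 0.0000, 1.0000] o=[-0.2638, -0.1869, 0.0000] → [0.6986, 0.1919, -0.0000, 0.0000, 0.0000, 1.0000]
J4: z=[0.7314, -0.6820, 0.0000] o=[-0.5229, -0.4648, 0.5700] → [0.6529, 0.7001, -0.0000, 0.7314, -0.6820, 0.0000]
J5: z=[-0.6820, -0.7314, 0.0000] o=[-0.3255, -0.6489, 0.0900] → [0.3491, -0.3255, 0.3468, -0.6820, -0.7314, 0.0000]
V = J·q̇ = [-0.1359, 0.0059, 0.3423, -0.4727, -0.9087, -0.8750]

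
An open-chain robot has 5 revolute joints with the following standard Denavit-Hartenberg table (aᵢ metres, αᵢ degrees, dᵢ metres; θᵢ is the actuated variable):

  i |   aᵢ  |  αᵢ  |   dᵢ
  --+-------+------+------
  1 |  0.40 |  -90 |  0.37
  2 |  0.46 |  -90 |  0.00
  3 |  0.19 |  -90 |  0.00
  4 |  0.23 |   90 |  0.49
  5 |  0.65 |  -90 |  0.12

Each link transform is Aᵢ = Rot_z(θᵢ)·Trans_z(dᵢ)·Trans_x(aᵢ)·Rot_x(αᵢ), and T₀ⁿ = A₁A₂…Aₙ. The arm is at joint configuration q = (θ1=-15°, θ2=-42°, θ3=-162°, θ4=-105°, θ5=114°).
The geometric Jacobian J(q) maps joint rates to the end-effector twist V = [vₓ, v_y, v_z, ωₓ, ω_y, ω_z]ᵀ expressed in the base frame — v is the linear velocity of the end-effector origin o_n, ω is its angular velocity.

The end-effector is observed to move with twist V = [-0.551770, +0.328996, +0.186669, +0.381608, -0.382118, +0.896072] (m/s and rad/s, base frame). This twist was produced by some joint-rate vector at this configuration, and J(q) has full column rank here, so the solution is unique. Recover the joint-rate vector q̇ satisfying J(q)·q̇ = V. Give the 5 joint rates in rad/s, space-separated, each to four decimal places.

0.4420 0.4260 0.1990 -0.4610 0.8640

o_n = [1.1322, 0.7903, 0.8968]
J₁: ẑ×o_n = [-0.7903, 1.1322, 0.0000], ω = ẑ
J2: z=[0.2588, 0.9659, 0.0000] o=[0.3864, -0.1035, 0.3700] → [0.5089, -0.1364, -0.4891, 0.2588, 0.9659, 0.0000]
J3: z=[0.6463, -0.1732, -0.7431] o=[0.7166, -0.1920, 0.6778] → [0.6921, -0.4505, 0.7069, 0.6463, -0.1732, -0.7431]
J4: z=[0.4680, 0.8592, 0.2068] o=[0.6021, -0.1005, 0.5569] → [0.1079, -0.0495, -0.0386, 0.4680, 0.8592, 0.2068]
J5: z=[0.4149, -0.4202, 0.8070] o=[1.0108, 0.2533, 0.5310] → [-0.5871, -0.0538, 0.2738, 0.4149, -0.4202, 0.8070]
q̇ = J⁺·V = [0.4420, 0.4260, 0.1990, -0.4610, 0.8640]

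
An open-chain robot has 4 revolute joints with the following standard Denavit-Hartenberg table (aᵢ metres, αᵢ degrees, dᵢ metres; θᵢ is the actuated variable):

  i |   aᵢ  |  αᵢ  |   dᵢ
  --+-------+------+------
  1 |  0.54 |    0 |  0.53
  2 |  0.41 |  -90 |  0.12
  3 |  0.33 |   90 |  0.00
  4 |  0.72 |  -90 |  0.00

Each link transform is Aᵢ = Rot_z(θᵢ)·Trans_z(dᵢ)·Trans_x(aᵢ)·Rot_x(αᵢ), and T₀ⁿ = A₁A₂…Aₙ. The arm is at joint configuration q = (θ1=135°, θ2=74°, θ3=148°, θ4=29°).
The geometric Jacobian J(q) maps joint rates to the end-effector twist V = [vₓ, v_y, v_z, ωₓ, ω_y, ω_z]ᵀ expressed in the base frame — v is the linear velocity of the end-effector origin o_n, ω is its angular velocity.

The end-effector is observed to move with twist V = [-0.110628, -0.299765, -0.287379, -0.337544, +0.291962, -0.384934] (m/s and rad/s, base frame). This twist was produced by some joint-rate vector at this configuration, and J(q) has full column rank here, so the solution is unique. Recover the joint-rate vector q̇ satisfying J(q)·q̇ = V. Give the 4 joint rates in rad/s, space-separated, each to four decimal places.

o_n = [0.1406, 0.2724, 0.1414]
J₁: ẑ×o_n = [-0.2724, 0.1406, 0.0000], ω = ẑ
J2: z=[0.0000, 0.0000, 1.0000] o=[-0.3818, 0.3818, 0.5300] → [0.1095, 0.5225, -0.0000, 0.0000, 0.0000, 1.0000]
J3: z=[0.4848, -0.8746, 0.0000] o=[-0.7404, 0.1831, 0.6500] → [0.4448, 0.2466, 0.8139, 0.4848, -0.8746, 0.0000]
J4: z=[-0.4635, -0.2569, -0.8480] o=[-0.4957, 0.3187, 0.4751] → [0.0464, -0.6943, 0.1850, -0.4635, -0.2569, -0.8480]
q̇ = J⁺·V = [-0.2030, 0.0640, -0.4190, 0.2900]

-0.2030 0.0640 -0.4190 0.2900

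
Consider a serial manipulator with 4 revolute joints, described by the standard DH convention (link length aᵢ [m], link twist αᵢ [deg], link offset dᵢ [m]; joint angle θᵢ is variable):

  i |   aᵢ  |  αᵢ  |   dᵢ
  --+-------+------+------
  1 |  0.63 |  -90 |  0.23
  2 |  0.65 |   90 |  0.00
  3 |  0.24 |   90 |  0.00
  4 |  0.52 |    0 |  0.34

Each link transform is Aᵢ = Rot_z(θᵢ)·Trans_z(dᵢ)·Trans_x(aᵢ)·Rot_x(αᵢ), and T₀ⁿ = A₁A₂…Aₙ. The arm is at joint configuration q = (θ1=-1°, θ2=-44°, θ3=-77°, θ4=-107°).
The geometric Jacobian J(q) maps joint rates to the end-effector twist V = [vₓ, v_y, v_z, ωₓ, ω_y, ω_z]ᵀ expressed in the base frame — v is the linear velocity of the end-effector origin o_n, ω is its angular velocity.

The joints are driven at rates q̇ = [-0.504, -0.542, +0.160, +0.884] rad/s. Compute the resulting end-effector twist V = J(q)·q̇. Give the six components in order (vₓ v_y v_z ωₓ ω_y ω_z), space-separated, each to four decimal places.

0.1488 -1.0953 0.3092 -0.7436 -0.7280 -0.9872

o_n = [1.2159, -0.1834, 0.1074]
J₁: ẑ×o_n = [0.1834, 1.2159, -0.0000], ω = ẑ
J2: z=[0.0175, 0.9998, 0.0000] o=[0.6299, -0.0110, 0.2300] → [-0.1226, 0.0021, -0.5889, 0.0175, 0.9998, 0.0000]
J3: z=[-0.6946, 0.0121, 0.7193] o=[1.0974, -0.0192, 0.6815] → [0.1112, -0.3135, 0.1127, -0.6946, 0.0121, 0.7193]
J4: z=[-0.7047, -0.2127, -0.6769] o=[1.1322, -0.2536, 0.7190] → [0.1776, -0.4877, -0.0317, -0.7047, -0.2127, -0.6769]
V = J·q̇ = [0.1488, -1.0953, 0.3092, -0.7436, -0.7280, -0.9872]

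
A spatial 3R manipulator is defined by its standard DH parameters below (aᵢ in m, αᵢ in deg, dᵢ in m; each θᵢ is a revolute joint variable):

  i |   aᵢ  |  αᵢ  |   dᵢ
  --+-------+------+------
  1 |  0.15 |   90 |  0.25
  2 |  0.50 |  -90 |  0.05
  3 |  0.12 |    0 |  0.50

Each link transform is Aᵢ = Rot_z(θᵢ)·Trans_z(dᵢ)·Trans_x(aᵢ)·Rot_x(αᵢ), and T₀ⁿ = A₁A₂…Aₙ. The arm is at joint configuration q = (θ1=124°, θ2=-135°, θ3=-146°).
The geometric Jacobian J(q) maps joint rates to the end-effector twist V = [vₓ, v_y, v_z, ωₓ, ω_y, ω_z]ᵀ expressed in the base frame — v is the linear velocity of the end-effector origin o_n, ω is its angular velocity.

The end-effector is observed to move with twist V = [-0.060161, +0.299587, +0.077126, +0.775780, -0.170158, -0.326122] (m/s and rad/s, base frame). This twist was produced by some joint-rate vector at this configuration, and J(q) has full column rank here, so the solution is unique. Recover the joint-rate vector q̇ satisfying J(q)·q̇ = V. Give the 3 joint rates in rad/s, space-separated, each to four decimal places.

o_n = [-0.0261, 0.2482, -0.3868]
J₁: ẑ×o_n = [-0.2482, -0.0261, 0.0000], ω = ẑ
J2: z=[0.8290, 0.5592, 0.0000] o=[-0.0839, 0.1244, 0.2500] → [-0.3561, 0.5279, 0.0703, 0.8290, 0.5592, 0.0000]
J3: z=[-0.3954, 0.5862, -0.7071] o=[0.1553, -0.1408, -0.1036] → [0.1090, 0.0163, -0.0474, -0.3954, 0.5862, -0.7071]
q̇ = J⁺·V = [-0.9010, 0.5480, -0.8130]

-0.9010 0.5480 -0.8130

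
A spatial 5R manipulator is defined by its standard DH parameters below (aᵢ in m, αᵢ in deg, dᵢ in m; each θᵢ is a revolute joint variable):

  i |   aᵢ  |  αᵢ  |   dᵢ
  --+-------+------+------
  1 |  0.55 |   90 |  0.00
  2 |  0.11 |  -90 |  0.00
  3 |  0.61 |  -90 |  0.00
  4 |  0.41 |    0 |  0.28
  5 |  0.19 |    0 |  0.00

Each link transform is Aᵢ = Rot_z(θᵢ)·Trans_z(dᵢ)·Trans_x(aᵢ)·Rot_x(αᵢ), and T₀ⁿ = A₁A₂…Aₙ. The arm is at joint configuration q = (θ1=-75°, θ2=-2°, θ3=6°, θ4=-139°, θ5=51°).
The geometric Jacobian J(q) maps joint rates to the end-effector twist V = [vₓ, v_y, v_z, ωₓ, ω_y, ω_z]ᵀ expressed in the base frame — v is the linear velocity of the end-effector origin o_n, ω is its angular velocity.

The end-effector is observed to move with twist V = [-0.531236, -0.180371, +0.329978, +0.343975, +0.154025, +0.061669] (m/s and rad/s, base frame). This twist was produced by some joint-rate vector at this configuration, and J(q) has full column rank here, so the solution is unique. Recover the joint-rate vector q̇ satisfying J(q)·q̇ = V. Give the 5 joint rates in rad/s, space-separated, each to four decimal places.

o_n = [0.5464, -0.8392, 0.4451]
J₁: ẑ×o_n = [0.8392, 0.5464, -0.0000], ω = ẑ
J2: z=[-0.9659, -0.2588, 0.0000] o=[0.1424, -0.5313, 0.0000] → [-0.1152, 0.4299, 0.4020, -0.9659, -0.2588, 0.0000]
J3: z=[0.0090, -0.0337, 0.9994] o=[0.1708, -0.6374, -0.0038] → [0.1865, 0.3713, 0.0108, 0.0090, -0.0337, 0.9994]
J4: z=[0.9336, 0.3583, 0.0036] o=[0.3893, -1.2066, -0.0250] → [0.1671, -0.4383, 0.2867, 0.9336, 0.3583, 0.0036]
J5: z=[0.9336, 0.3583, 0.0036] o=[0.5423, -0.8266, 0.2556] → [0.0680, -0.1769, -0.0132, 0.9336, 0.3583, 0.0036]
q̇ = J⁺·V = [-0.8960, 0.5140, 0.9550, 0.4160, 0.4750]

-0.8960 0.5140 0.9550 0.4160 0.4750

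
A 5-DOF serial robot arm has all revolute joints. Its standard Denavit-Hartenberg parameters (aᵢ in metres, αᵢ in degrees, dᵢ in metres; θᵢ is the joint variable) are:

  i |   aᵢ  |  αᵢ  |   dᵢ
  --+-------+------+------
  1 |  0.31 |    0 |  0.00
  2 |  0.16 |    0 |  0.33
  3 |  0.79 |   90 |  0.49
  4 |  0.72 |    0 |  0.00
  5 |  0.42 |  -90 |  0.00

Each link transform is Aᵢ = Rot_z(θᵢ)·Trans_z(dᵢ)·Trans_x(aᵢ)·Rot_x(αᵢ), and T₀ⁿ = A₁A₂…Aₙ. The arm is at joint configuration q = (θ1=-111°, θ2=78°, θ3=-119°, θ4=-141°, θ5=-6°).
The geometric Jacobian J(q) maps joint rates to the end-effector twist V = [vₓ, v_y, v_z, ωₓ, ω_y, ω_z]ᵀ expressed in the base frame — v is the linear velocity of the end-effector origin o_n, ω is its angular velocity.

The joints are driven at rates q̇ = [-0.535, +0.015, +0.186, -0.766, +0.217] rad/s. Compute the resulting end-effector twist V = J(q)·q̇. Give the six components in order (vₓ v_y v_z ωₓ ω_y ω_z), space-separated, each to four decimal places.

0.2363 0.1756 0.6220 0.2577 -0.4847 -0.3340

o_n = [0.1306, -0.3194, 0.1381]
J₁: ẑ×o_n = [0.3194, 0.1306, -0.0000], ω = ẑ
J2: z=[0.0000, 0.0000, 1.0000] o=[-0.1111, -0.2894, 0.0000] → [0.0300, 0.2417, -0.0000, 0.0000, 0.0000, 1.0000]
J3: z=[0.0000, 0.0000, 1.0000] o=[0.0231, -0.3766, 0.3300] → [-0.0572, 0.1075, 0.0000, 0.0000, 0.0000, 1.0000]
J4: z=[-0.4695, 0.8829, 0.0000] o=[-0.6744, -0.7474, 0.8200] → [-0.6020, -0.3201, -0.9118, -0.4695, 0.8829, 0.0000]
J5: z=[-0.4695, 0.8829, 0.0000] o=[-0.1804, -0.4847, 0.3669] → [-0.2020, -0.1074, -0.3522, -0.4695, 0.8829, 0.0000]
V = J·q̇ = [0.2363, 0.1756, 0.6220, 0.2577, -0.4847, -0.3340]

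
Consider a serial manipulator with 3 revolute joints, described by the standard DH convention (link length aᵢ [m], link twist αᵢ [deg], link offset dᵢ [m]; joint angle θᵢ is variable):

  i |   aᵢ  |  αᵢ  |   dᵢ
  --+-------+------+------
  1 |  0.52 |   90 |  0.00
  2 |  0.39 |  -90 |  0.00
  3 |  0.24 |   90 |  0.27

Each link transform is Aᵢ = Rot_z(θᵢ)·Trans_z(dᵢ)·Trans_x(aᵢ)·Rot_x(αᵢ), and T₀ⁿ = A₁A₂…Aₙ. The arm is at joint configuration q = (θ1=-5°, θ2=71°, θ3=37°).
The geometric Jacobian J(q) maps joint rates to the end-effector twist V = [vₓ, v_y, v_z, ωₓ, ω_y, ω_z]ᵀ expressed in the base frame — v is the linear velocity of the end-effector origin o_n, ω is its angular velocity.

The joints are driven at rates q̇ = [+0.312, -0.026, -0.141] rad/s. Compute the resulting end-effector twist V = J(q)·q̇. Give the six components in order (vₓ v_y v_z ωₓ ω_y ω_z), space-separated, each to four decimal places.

-0.0118 0.1161 0.0210 0.1351 0.0143 0.2661

o_n = [0.4649, 0.1043, 0.6379]
J₁: ẑ×o_n = [-0.1043, 0.4649, 0.0000], ω = ẑ
J2: z=[-0.0872, -0.9962, 0.0000] o=[0.5180, -0.0453, 0.0000] → [-0.6355, 0.0556, -0.0659, -0.0872, -0.9962, 0.0000]
J3: z=[-0.9419, 0.0824, 0.3256] o=[0.6445, -0.0564, 0.3688] → [-0.0301, 0.1950, -0.1366, -0.9419, 0.0824, 0.3256]
V = J·q̇ = [-0.0118, 0.1161, 0.0210, 0.1351, 0.0143, 0.2661]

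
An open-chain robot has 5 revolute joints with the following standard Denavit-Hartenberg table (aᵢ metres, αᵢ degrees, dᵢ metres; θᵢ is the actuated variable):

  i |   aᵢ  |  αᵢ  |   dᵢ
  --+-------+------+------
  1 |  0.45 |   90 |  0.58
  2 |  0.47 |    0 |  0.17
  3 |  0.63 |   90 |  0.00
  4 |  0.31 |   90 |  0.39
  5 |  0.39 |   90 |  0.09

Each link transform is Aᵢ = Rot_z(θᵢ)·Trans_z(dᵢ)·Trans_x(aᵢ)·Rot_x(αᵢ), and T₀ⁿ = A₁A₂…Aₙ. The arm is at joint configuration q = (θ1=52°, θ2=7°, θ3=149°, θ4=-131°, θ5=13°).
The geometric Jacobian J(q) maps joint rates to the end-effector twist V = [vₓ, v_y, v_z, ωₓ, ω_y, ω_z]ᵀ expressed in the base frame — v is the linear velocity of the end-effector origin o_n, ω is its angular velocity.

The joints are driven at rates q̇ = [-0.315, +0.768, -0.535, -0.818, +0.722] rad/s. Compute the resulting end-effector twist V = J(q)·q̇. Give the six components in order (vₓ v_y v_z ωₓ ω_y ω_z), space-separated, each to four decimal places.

o_n = [0.3925, 0.9762, 1.1182]
J₁: ẑ×o_n = [-0.9762, 0.3925, 0.0000], ω = ẑ
J2: z=[0.7880, -0.6157, 0.0000] o=[0.2770, 0.3546, 0.5800] → [-0.3313, -0.4241, 0.5609, 0.7880, -0.6157, 0.0000]
J3: z=[0.7880, -0.6157, 0.0000] o=[0.6982, 0.6175, 0.6373] → [-0.2961, -0.3790, 0.0944, 0.7880, -0.6157, 0.0000]
J4: z=[0.2504, 0.3205, 0.9135] o=[0.3439, 0.1640, 0.8935] → [-0.6699, -0.0119, 0.1878, 0.2504, 0.3205, 0.9135]
J5: z=[0.9415, 0.1394, -0.3070] o=[0.3716, 0.5795, 1.1671] → [0.1150, 0.0396, 0.3706, 0.9415, 0.1394, -0.3070]
V = J·q̇ = [0.8424, -0.2083, 0.4942, 0.6585, -0.3050, -1.2839]

0.8424 -0.2083 0.4942 0.6585 -0.3050 -1.2839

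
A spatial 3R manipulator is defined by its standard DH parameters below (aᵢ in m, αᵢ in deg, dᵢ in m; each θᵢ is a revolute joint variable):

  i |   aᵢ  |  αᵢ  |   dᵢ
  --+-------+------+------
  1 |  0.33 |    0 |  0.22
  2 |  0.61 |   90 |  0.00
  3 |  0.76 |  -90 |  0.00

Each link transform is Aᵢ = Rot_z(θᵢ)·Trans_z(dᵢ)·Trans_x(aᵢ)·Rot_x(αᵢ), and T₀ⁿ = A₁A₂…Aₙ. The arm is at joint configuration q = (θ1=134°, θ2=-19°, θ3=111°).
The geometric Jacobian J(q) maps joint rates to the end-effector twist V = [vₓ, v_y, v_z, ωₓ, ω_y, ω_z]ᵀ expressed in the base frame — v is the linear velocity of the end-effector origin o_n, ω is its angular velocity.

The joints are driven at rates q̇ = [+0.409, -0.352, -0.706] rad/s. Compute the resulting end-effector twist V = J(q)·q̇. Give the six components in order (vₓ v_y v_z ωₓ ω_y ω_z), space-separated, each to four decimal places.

-0.3262 0.3521 0.1923 -0.6399 -0.2984 0.0570

o_n = [-0.3719, 0.5434, 0.9295]
J₁: ẑ×o_n = [-0.5434, -0.3719, 0.0000], ω = ẑ
J2: z=[0.0000, 0.0000, 1.0000] o=[-0.2292, 0.2374, 0.2200] → [-0.3060, -0.1427, 0.0000, 0.0000, 0.0000, 1.0000]
J3: z=[0.9063, 0.4226, 0.0000] o=[-0.4870, 0.7902, 0.2200] → [0.2999, -0.6430, -0.2724, 0.9063, 0.4226, 0.0000]
V = J·q̇ = [-0.3262, 0.3521, 0.1923, -0.6399, -0.2984, 0.0570]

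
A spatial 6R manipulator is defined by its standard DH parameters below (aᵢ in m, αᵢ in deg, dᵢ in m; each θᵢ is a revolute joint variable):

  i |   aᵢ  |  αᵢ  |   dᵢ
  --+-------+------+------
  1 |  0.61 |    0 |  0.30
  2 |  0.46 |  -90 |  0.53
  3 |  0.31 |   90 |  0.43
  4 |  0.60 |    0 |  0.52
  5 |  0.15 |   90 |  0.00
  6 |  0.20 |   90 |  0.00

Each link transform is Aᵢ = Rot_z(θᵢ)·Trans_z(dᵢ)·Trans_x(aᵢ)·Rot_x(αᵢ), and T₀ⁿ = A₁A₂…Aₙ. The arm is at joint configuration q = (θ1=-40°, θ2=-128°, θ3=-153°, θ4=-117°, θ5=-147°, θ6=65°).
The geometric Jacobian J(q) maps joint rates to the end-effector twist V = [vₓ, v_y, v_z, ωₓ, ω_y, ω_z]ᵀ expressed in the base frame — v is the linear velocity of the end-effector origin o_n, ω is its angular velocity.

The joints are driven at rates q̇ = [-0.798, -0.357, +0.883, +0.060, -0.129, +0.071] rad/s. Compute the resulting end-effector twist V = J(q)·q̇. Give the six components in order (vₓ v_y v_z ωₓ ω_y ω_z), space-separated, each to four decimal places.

0.0852 -0.1067 0.3085 0.2160 -0.8644 -1.0615

o_n = [0.3669, -0.5449, 0.2111]
J₁: ẑ×o_n = [0.5449, 0.3669, -0.0000], ω = ẑ
J2: z=[0.0000, 0.0000, 1.0000] o=[0.4673, -0.3921, 0.3000] → [0.1528, -0.1004, 0.0000, 0.0000, 0.0000, 1.0000]
J3: z=[0.2079, -0.9781, 0.0000] o=[0.0173, -0.4877, 0.8300] → [0.6054, 0.1287, 0.3300, 0.2079, -0.9781, 0.0000]
J4: z=[0.4441, 0.0944, -0.8910] o=[0.3769, -0.8509, 0.9707] → [0.2009, 0.3462, 0.1368, 0.4441, 0.0944, -0.8910]
J5: z=[0.4441, 0.0944, -0.8910] o=[0.2593, -0.3294, 0.3837] → [-0.2084, -0.0192, -0.1059, 0.4441, 0.0944, -0.8910]
J6: z=[0.8885, 0.0820, 0.4515] o=[0.2766, -0.4782, 0.3766] → [0.0166, 0.1878, -0.0667, 0.8885, 0.0820, 0.4515]
V = J·q̇ = [0.0852, -0.1067, 0.3085, 0.2160, -0.8644, -1.0615]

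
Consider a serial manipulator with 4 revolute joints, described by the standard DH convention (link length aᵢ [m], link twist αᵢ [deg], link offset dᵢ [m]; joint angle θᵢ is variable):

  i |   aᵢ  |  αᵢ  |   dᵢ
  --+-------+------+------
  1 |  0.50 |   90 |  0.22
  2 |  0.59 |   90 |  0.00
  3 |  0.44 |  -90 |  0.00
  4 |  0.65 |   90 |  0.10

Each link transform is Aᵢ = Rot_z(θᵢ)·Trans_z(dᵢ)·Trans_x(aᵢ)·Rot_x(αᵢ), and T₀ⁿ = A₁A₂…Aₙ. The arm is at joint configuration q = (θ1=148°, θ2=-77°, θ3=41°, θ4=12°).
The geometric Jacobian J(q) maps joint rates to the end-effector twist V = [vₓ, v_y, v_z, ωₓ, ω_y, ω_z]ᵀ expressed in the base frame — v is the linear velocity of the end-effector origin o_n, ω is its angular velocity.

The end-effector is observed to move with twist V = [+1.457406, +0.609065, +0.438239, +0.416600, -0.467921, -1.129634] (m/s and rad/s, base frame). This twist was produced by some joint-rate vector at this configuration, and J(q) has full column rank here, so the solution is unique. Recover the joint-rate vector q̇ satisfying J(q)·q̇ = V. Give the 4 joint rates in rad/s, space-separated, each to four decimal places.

o_n = [-0.3766, 1.1566, -1.0517]
J₁: ẑ×o_n = [-1.1566, -0.3766, 0.0000], ω = ẑ
J2: z=[0.5299, 0.8480, 0.0000] o=[-0.4240, 0.2650, 0.2200] → [-1.0784, 0.6739, 0.4323, 0.5299, 0.8480, 0.0000]
J3: z=[0.8263, -0.5163, -0.2250] o=[-0.5366, 0.3353, -0.3549] → [0.5445, 0.5398, 0.7612, 0.8263, -0.5163, -0.2250]
J4: z=[0.5251, 0.5618, 0.6392] o=[-0.4470, 0.6197, -0.6784] → [-0.5529, 0.2409, 0.2424, 0.5251, 0.5618, 0.6392]
q̇ = J⁺·V = [-0.8400, -0.0070, 0.6510, -0.2240]

-0.8400 -0.0070 0.6510 -0.2240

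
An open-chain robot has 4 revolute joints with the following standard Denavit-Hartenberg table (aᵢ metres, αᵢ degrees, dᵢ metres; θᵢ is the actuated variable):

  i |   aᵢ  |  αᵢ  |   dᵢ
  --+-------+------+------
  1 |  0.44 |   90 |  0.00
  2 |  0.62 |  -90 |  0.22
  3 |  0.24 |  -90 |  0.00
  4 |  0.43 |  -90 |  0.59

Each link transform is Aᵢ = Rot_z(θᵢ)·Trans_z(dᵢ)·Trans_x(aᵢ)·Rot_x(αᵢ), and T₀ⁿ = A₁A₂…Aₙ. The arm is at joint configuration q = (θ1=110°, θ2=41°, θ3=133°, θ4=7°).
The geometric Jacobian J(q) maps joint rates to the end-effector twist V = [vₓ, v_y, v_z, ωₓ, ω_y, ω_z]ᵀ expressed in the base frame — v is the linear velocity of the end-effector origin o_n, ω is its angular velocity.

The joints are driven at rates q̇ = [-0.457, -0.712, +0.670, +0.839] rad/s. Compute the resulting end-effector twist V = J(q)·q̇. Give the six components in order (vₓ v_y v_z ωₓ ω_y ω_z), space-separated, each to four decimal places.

0.7055 0.2571 -0.1695 0.1774 -0.8960 -0.3539

o_n = [0.0331, 0.3030, -0.2142]
J₁: ẑ×o_n = [-0.3030, 0.0331, 0.0000], ω = ẑ
J2: z=[0.9397, 0.3420, 0.0000] o=[-0.1505, 0.4135, 0.0000] → [-0.0733, 0.2013, -0.1666, 0.9397, 0.3420, 0.0000]
J3: z=[0.2244, -0.6165, 0.7547] o=[-0.1038, 0.9284, 0.4068] → [0.8548, 0.2426, -0.0560, 0.2244, -0.6165, 0.7547]
J4: z=[0.8297, -0.2854, -0.4798] o=[-0.2265, 0.7523, 0.2994] → [-0.0690, 0.3016, -0.2987, 0.8297, -0.2854, -0.4798]
V = J·q̇ = [0.7055, 0.2571, -0.1695, 0.1774, -0.8960, -0.3539]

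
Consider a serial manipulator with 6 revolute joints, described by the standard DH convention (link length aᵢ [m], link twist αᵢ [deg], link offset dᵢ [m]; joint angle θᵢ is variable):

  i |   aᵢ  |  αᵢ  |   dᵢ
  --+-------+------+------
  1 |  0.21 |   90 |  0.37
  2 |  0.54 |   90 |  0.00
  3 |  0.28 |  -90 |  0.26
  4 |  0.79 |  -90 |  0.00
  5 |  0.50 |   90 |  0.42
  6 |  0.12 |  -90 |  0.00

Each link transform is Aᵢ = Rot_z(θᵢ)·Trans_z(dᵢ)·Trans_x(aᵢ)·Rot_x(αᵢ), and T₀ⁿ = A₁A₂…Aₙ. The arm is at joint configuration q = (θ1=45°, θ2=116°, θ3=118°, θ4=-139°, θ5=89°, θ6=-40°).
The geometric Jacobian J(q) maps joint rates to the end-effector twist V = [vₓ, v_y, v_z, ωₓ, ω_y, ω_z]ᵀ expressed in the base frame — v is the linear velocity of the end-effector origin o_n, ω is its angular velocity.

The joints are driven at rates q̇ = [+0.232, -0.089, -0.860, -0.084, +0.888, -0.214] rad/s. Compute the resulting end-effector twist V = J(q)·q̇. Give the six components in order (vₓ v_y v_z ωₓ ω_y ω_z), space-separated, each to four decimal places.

-0.3871 0.1299 -0.2048 0.3052 -0.5563 -0.1571

o_n = [0.6027, 0.3335, 1.8244]
J₁: ẑ×o_n = [-0.3335, 0.6027, 0.0000], ω = ẑ
J2: z=[0.7071, -0.7071, 0.0000] o=[0.1485, 0.1485, 0.3700] → [-1.0284, -1.0284, 0.4520, 0.7071, -0.7071, 0.0000]
J3: z=[0.6355, 0.6355, 0.4384] o=[-0.0189, -0.0189, 0.8553] → [0.4614, -0.3434, -0.1711, 0.6355, 0.6355, 0.4384]
J4: z=[-0.0583, 0.6057, -0.7936] o=[0.3619, 0.0123, 0.8512] → [0.8444, -0.1344, -0.1646, -0.0583, 0.6057, -0.7936]
J5: z=[0.9847, 0.1655, 0.0540] o=[0.2323, 0.6272, 1.3300] → [0.0977, -0.4669, -0.3505, 0.9847, 0.1655, 0.0540]
J6: z=[-0.1651, 0.7888, 0.5921] o=[0.6736, 0.4007, 1.7547] → [0.0948, -0.0304, 0.0670, -0.1651, 0.7888, 0.5921]
V = J·q̇ = [-0.3871, 0.1299, -0.2048, 0.3052, -0.5563, -0.1571]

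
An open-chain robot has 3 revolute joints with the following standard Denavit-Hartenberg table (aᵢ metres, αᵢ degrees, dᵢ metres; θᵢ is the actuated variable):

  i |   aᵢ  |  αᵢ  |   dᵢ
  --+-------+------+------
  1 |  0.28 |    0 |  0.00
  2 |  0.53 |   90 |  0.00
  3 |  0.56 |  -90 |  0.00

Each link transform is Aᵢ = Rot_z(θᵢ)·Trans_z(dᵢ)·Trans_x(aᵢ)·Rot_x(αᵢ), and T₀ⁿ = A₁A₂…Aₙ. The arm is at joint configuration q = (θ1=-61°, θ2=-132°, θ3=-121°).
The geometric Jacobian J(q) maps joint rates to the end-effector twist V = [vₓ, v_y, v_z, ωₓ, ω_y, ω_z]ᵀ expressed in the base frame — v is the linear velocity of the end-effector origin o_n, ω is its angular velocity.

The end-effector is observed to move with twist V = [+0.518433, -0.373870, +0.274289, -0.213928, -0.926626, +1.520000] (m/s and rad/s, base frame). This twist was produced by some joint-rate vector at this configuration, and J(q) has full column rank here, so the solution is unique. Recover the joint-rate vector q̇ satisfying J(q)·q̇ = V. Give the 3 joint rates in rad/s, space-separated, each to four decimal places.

o_n = [-0.0996, -0.1906, -0.4800]
J₁: ẑ×o_n = [0.1906, -0.0996, 0.0000], ω = ẑ
J2: z=[0.0000, 0.0000, 1.0000] o=[0.1357, -0.2449, 0.0000] → [-0.0543, -0.2354, 0.0000, 0.0000, 0.0000, 1.0000]
J3: z=[0.2250, 0.9744, 0.0000] o=[-0.3807, -0.1257, 0.0000] → [-0.4677, 0.1080, -0.2884, 0.2250, 0.9744, 0.0000]
q̇ = J⁺·V = [0.6380, 0.8820, -0.9510]

0.6380 0.8820 -0.9510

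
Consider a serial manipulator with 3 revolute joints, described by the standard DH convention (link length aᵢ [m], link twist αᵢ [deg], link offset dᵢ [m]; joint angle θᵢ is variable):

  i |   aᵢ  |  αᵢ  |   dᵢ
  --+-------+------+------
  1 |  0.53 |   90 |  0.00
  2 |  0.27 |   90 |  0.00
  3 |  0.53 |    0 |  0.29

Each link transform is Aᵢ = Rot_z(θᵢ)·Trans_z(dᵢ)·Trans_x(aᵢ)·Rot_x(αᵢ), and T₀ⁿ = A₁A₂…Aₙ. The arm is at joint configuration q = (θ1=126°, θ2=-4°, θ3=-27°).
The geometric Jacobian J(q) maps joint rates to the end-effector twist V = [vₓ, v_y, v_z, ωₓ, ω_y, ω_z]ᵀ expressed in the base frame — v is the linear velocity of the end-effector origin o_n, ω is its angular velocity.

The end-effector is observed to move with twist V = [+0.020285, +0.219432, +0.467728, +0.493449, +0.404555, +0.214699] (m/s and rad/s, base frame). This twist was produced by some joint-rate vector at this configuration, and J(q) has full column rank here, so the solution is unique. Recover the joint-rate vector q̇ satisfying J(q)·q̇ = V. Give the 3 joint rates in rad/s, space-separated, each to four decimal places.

o_n = [-0.9295, 0.8700, -0.3411]
J₁: ẑ×o_n = [-0.8700, -0.9295, 0.0000], ω = ẑ
J2: z=[0.8090, 0.5878, 0.0000] o=[-0.3115, 0.4288, 0.0000] → [-0.2005, 0.2759, 0.7202, 0.8090, 0.5878, 0.0000]
J3: z=[0.0410, -0.0564, -0.9976] o=[-0.4698, 0.6467, -0.0188] → [0.2410, 0.4718, -0.0168, 0.0410, -0.0564, -0.9976]
q̇ = J⁺·V = [-0.3180, 0.6370, -0.5340]

-0.3180 0.6370 -0.5340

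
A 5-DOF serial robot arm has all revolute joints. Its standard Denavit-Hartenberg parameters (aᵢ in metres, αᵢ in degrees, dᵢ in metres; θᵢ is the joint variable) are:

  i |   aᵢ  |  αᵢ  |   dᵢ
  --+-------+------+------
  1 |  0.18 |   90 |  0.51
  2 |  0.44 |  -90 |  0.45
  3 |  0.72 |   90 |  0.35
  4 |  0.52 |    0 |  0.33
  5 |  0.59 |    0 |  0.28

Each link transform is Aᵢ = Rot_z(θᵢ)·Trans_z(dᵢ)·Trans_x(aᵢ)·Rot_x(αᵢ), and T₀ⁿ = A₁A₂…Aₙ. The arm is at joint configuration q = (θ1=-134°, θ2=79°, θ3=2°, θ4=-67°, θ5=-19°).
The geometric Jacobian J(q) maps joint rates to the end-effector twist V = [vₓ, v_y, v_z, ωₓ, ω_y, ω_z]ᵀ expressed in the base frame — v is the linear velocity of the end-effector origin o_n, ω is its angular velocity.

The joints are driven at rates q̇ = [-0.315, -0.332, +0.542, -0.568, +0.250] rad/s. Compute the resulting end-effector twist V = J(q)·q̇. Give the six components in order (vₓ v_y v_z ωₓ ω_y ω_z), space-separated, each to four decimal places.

-0.0241 -0.2463 -0.4924 0.8385 -0.0672 -0.2225

o_n = [-1.5410, -0.1188, 1.7720]
J₁: ẑ×o_n = [0.1188, -1.5410, 0.0000], ω = ẑ
J2: z=[-0.7193, 0.6947, 0.0000] o=[-0.1250, -0.1295, 0.5100] → [0.8767, 0.9078, 0.9760, -0.7193, 0.6947, 0.0000]
J3: z=[0.6819, 0.7061, 0.1908] o=[-0.5071, 0.1227, 0.9419] → [0.6322, -0.7633, 0.5654, 0.6819, 0.7061, 0.1908]
J4: z=[-0.7235, 0.6894, 0.0343] o=[-0.3457, 0.2536, 1.7150] → [0.0520, 0.0003, 1.0936, -0.7235, 0.6894, 0.0343]
J5: z=[-0.7235, 0.6894, 0.0343] o=[-0.9327, 0.1104, 1.8343] → [-0.0351, -0.0659, 0.5853, -0.7235, 0.6894, 0.0343]
V = J·q̇ = [-0.0241, -0.2463, -0.4924, 0.8385, -0.0672, -0.2225]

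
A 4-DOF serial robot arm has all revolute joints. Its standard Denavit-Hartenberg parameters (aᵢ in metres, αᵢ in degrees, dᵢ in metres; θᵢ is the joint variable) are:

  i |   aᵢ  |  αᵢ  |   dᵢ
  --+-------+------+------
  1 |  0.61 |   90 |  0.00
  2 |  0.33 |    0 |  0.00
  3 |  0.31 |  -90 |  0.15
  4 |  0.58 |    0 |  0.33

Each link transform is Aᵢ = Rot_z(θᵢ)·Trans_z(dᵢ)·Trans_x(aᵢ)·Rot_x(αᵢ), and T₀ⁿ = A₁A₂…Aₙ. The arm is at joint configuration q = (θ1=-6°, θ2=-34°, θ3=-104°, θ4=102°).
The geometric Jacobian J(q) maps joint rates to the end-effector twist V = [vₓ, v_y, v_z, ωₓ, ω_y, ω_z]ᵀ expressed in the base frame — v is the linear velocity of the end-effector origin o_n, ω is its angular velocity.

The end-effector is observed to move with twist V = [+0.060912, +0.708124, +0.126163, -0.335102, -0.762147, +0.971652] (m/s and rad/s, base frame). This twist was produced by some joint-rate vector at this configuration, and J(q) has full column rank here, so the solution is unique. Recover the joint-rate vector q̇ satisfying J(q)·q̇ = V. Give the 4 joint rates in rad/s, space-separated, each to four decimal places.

o_n = [1.0020, 0.3143, -0.5565]
J₁: ẑ×o_n = [-0.3143, 1.0020, 0.0000], ω = ẑ
J2: z=[-0.1045, -0.9945, 0.0000] o=[0.6067, -0.0638, 0.0000] → [0.5535, -0.0582, 0.3536, -0.1045, -0.9945, 0.0000]
J3: z=[-0.1045, -0.9945, 0.0000] o=[0.8787, -0.0924, -0.1845] → [0.3699, -0.0389, 0.0801, -0.1045, -0.9945, 0.0000]
J4: z=[0.6655, -0.0699, -0.7431] o=[0.6339, -0.2175, -0.3920] → [0.4067, -0.1640, 0.3796, 0.6655, -0.0699, -0.7431]
q̇ = J⁺·V = [0.6900, 0.7550, 0.0380, -0.3790]

0.6900 0.7550 0.0380 -0.3790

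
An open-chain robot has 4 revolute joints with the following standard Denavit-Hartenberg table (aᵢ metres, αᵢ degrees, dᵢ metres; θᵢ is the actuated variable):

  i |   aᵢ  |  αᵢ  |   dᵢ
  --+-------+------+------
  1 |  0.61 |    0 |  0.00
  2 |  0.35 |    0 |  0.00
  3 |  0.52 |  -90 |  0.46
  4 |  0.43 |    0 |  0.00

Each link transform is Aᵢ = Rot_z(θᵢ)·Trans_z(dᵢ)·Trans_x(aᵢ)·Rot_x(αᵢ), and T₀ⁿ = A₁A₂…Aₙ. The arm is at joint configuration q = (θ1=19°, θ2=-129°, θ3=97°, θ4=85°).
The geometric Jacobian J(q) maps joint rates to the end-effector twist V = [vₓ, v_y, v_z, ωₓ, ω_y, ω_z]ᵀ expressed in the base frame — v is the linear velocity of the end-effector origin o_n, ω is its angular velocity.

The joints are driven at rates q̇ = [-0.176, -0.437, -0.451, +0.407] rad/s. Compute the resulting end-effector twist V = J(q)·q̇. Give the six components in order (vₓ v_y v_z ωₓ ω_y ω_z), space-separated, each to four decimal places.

o_n = [1.0002, -0.2557, 0.0316]
J₁: ẑ×o_n = [0.2557, 1.0002, -0.0000], ω = ẑ
J2: z=[0.0000, 0.0000, 1.0000] o=[0.5768, 0.1986, 0.0000] → [0.4543, 0.4235, -0.0000, 0.0000, 0.0000, 1.0000]
J3: z=[0.0000, 0.0000, 1.0000] o=[0.4571, -0.1303, 0.0000] → [0.1254, 0.5432, -0.0000, 0.0000, 0.0000, 1.0000]
J4: z=[0.2250, 0.9744, 0.0000] o=[0.9637, -0.2473, 0.4600] → [-0.4174, 0.0964, -0.0375, 0.2250, 0.9744, 0.0000]
V = J·q̇ = [-0.4700, -0.5669, -0.0153, 0.0916, 0.3966, -1.0640]

-0.4700 -0.5669 -0.0153 0.0916 0.3966 -1.0640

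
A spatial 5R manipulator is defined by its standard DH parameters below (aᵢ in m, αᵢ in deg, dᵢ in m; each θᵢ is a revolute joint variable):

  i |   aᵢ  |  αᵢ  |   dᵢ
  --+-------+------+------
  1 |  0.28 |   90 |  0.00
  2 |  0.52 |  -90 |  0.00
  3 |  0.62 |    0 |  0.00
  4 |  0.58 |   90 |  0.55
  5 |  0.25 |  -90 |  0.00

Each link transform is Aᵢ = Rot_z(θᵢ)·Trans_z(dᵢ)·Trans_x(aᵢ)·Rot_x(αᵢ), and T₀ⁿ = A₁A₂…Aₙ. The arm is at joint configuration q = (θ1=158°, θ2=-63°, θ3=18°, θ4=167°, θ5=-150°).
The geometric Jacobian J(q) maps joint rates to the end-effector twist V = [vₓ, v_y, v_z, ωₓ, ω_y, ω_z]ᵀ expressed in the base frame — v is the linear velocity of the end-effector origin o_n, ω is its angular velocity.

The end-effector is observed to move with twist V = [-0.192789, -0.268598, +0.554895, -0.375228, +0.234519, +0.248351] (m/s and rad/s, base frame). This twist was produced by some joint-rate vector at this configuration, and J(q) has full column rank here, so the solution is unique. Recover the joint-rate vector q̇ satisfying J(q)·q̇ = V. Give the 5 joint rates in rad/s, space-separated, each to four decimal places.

o_n = [-0.9853, 0.2256, -0.4731]
J₁: ẑ×o_n = [-0.2256, -0.9853, 0.0000], ω = ẑ
J2: z=[0.3746, 0.9272, 0.0000] o=[-0.2596, 0.1049, 0.0000] → [-0.4387, 0.1772, 0.7181, 0.3746, 0.9272, 0.0000]
J3: z=[-0.8261, 0.3338, 0.4540] o=[-0.4785, 0.1933, -0.4633] → [-0.0179, -0.2382, 0.1425, -0.8261, 0.3338, 0.4540]
J4: z=[-0.8261, 0.3338, 0.4540] o=[-0.7985, 0.1160, -0.9887] → [0.1223, 0.3411, -0.0282, -0.8261, 0.3338, 0.4540]
J5: z=[-0.3365, -0.9385, 0.0777] o=[-0.9907, 0.2481, -0.2242] → [0.2354, -0.0833, 0.0127, -0.3365, -0.9385, 0.0777]
q̇ = J⁺·V = [-0.0220, 0.5690, 0.9050, -0.3940, 0.4940]

-0.0220 0.5690 0.9050 -0.3940 0.4940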